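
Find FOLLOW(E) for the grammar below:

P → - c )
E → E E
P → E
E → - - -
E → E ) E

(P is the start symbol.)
{ $, ')', '-' }

To compute FOLLOW(E), find every occurrence of E on a right-hand side N → α E β: add FIRST(β) \ {ε}, and if β is empty or nullable also add FOLLOW(N). Iterate to a fixed point.

In E → E E: E is followed by E, add FIRST(E) \ {ε} = { '-' }
In E → E E: E is at the end; this adds FOLLOW(E) to itself — nothing new
In P → E: E is at the end, add FOLLOW(P)
In E → E ) E: E is followed by ')' E, add FIRST(')' E) \ {ε} = { ')' }
In E → E ) E: E is at the end; this adds FOLLOW(E) to itself — nothing new

The FOLLOW sets referred to above (computed the same way, to a fixed point):
  FOLLOW(P) = { $ }

Taking the union: FOLLOW(E) = { $, ')', '-' }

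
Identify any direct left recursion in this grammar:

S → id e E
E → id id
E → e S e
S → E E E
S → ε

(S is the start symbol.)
No direct left recursion

S → id e E: starts with id
E → id id: starts with id
E → e S e: starts with e
S → E E E: starts with E
S → ε: starts with ε

No direct left recursion found.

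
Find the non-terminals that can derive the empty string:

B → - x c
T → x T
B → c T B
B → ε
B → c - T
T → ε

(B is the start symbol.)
ε-productions: B → ε, T → ε
So B, T are immediately nullable.
Every non-terminal is now nullable.
Nullable = { 'B', 'T' }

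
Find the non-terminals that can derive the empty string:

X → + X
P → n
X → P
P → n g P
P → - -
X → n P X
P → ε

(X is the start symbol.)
{ 'P', 'X' }

ε-productions: P → ε
So P is immediately nullable.
X → P: every symbol on the right is nullable, so X is nullable too.
Every non-terminal is now nullable.
Nullable = { 'P', 'X' }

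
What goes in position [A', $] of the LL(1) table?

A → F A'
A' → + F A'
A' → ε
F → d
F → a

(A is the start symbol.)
To find M[A', $], we find productions for A' where $ is in the predict set (PREDICT(N → α) = (FIRST(α) \ {ε}) ∪ (FOLLOW(N) if α ⇒* ε)).

Relevant sets:
  FOLLOW(A') = { $ }

A' → + F A': PREDICT = { '+' }
A' → ε: PREDICT = { $ }
  $ is in predict set, so this production goes in M[A', $]

M[A', $] = A' → ε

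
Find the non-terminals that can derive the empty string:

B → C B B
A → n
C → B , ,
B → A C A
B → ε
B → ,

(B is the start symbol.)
{ 'B' }

A non-terminal is nullable if it can derive ε (the empty string): either it has an ε-production, or it has a production whose right-hand side consists entirely of nullable non-terminals.

ε-productions: B → ε
So B is immediately nullable.
No further non-terminal can be added: every production for the remaining non-terminals contains a terminal or a non-nullable non-terminal.
Nullable = { 'B' }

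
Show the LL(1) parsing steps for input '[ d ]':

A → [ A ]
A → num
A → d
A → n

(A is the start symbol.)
LL(1) parsing maintains a stack (initially the start symbol over $) and the input. At each step: if the stack top is a terminal, match it against the current input token; if it is a non-terminal N, replace it with the RHS of M[N, lookahead] (the unique production whose predict set contains the lookahead).

Stack is shown with the top on the left.

Stack    Input    Action
------------------------
A $      [ d ] $  output A → [ A ]
[ A ] $  [ d ] $  match '['
A ] $    d ] $    output A → d
d ] $    d ] $    match 'd'
] $      ] $      match ']'
$        $        accept

The string is accepted.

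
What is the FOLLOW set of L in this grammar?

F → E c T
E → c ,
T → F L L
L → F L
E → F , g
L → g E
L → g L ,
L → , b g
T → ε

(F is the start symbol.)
{ $, ',', 'c', 'g' }

In T → F L L: L is followed by L, add FIRST(L) \ {ε} = { ',', 'c', 'g' }
In T → F L L: L is at the end, add FOLLOW(T)
In L → F L: L is at the end; this adds FOLLOW(L) to itself — nothing new
In L → g L ,: L is followed by ',', add FIRST(',') \ {ε} = { ',' }

The FOLLOW sets referred to above (computed the same way, to a fixed point):
  FOLLOW(T) = { $, ',', 'c', 'g' }

Taking the union: FOLLOW(L) = { $, ',', 'c', 'g' }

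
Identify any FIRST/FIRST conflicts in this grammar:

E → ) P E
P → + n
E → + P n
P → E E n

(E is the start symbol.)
A FIRST/FIRST conflict occurs when two productions N → α and N → β for the same non-terminal have FIRST(α) ∩ FIRST(β) ≠ ∅ (with ε ∈ FIRST of a nullable right-hand side, so two nullable alternatives also conflict).

FIRST sets of the non-terminals at (or reachable through a nullable prefix from) the front of some alternative:
  FIRST(E) = { ')', '+' }

Productions for E:
  E → ) P E: FIRST = { ')' }
  E → + P n: FIRST = { '+' }
Productions for P:
  P → + n: FIRST = { '+' }
  P → E E n: FIRST = { ')', '+' }

Conflict for P: P → + n and P → E E n
  Overlap: { '+' }

Answer: Yes. P → '+' n / P → E E n on { '+' }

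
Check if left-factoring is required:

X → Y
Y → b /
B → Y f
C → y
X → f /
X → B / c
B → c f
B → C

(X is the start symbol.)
No, left-factoring is not needed

Left-factoring is needed when two productions for the same non-terminal
share a common prefix on the right-hand side.

Productions for X:
  X → Y
  X → f /
  X → B / c
Productions for B:
  B → Y f
  B → c f
  B → C

No common prefixes found.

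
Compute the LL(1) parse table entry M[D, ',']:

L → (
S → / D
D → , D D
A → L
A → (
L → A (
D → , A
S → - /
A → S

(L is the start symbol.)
D → , D D, D → , A

To find M[D, ','], we find productions for D where ',' is in the predict set (PREDICT(N → α) = (FIRST(α) \ {ε}) ∪ (FOLLOW(N) if α ⇒* ε)).

D → , D D: PREDICT = { ',' }
  ',' is in predict set, so this production goes in M[D, ',']
D → , A: PREDICT = { ',' }
  ',' is in predict set, so this production goes in M[D, ',']

M[D, ','] = D → , D D, D → , A  (a multiply-defined cell — the grammar is not LL(1))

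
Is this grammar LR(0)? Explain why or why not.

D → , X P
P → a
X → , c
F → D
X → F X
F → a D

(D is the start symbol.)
Yes, the grammar is LR(0)

A grammar is LR(0) if no state in the canonical LR(0) collection has:
  - both a shift item (dot before a terminal) and a complete item (shift-reduce conflict), or
  - two or more complete items (reduce-reduce conflict; the accept item [D' → D .] counts as a complete item here).

Augment with D' → D and build the canonical LR(0) collection (I0 = CLOSURE({[D' → . D]}), then GOTO on every symbol after a dot until no new states appear). It has 13 states:
  I0: { [D → . , X P], [D' → . D] }  — shift
  I1: { [D → , . X P], [D → . , X P], [F → . D], [F → . a D], [X → . , c], [X → . F X] }  — shift
  I2: { [D' → D .] }  — accept
  I3: { [D → , . X P], [D → . , X P], [F → . D], [F → . a D], [X → , . c], [X → . , c], [X → . F X] }  — shift
  I4: { [F → D .] }  — reduce
  I5: { [D → . , X P], [F → . D], [F → . a D], [X → . , c], [X → . F X], [X → F . X] }  — shift
  I6: { [D → , X . P], [P → . a] }  — shift
  I7: { [D → . , X P], [F → a . D] }  — shift
  I8: { [F → a D .] }  — reduce
  I9: { [D → , X P .] }  — reduce
  I10: { [P → a .] }  — reduce
  I11: { [X → F X .] }  — reduce
  I12: { [X → , c .] }  — reduce

Every state is either a pure shift/goto state or contains exactly one complete item and nothing to shift — no conflicts. The grammar is LR(0).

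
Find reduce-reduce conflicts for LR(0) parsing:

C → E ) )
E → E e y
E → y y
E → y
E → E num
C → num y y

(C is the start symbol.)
A reduce-reduce conflict occurs when an LR(0) state has two complete items [A → α .] and [B → β .] — both call for a reduction, and with no lookahead the parser cannot choose between them.

Augment with C' → C and build the canonical LR(0) collection (I0 = CLOSURE({[C' → . C]}), then GOTO on every symbol after a dot until no new states appear). It has 13 states:
  I0: { [C → . E ) )], [C → . num y y], [C' → . C], [E → . E e y], [E → . E num], [E → . y y], [E → . y] }  — shift
  I1: { [C' → C .] }  — accept
  I2: { [C → E . ) )], [E → E . e y], [E → E . num] }  — shift
  I3: { [C → num . y y] }  — shift
  I4: { [E → y . y], [E → y .] }  — shift, reduce
  I5: { [E → y y .] }  — reduce
  I6: { [C → num y . y] }  — shift
  I7: { [C → num y y .] }  — reduce
  I8: { [C → E ) . )] }  — shift
  I9: { [E → E e . y] }  — shift
  I10: { [E → E num .] }  — reduce
  I11: { [E → E e y .] }  — reduce
  I12: { [C → E ) ) .] }  — reduce

No state contains more than one complete item.

Answer: No reduce-reduce conflicts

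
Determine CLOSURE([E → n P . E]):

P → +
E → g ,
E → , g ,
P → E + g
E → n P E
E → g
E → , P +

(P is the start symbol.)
To compute CLOSURE, for each item [A → α.Bβ] where B is a non-terminal, add [B → .γ] for all productions B → γ; repeat for the newly added items until nothing changes.

Start with: [E → n P . E]
  [E → n P . E] has the dot before E: add [E → . g ,], [E → . , g ,], [E → . n P E], [E → . g], [E → . , P +]
No further items can be added.

CLOSURE = { [E → . , P +], [E → . , g ,], [E → . g ,], [E → . g], [E → . n P E], [E → n P . E] }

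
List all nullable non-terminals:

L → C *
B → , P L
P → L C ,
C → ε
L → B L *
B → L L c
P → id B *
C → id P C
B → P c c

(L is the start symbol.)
{ 'C' }

A non-terminal is nullable if it can derive ε (the empty string): either it has an ε-production, or it has a production whose right-hand side consists entirely of nullable non-terminals.

ε-productions: C → ε
So C is immediately nullable.
No further non-terminal can be added: every production for the remaining non-terminals contains a terminal or a non-nullable non-terminal.
Nullable = { 'C' }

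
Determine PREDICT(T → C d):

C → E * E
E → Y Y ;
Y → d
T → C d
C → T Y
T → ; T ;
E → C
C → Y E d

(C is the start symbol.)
{ ';', 'd' }

PREDICT(T → C d) = (FIRST(RHS) \ {ε}) ∪ (FOLLOW(T) if ε ∈ FIRST(RHS), i.e. RHS ⇒* ε)
FIRST(C) = { ';', 'd' }
FIRST(C d) = { ';', 'd' }
ε ∉ FIRST(C d), so FOLLOW(T) is not added.
PREDICT(T → C d) = { ';', 'd' }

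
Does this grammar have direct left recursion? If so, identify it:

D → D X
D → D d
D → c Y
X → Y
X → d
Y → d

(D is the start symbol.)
Direct left recursion occurs when N → N α for some non-terminal N (the right-hand side begins with the left-hand side itself).

D → D X: LEFT RECURSIVE (starts with D)
D → D d: LEFT RECURSIVE (starts with D)
D → c Y: starts with c
X → Y: starts with Y
X → d: starts with d
Y → d: starts with d

The grammar has direct left recursion on: D.

Answer: Yes, D is left-recursive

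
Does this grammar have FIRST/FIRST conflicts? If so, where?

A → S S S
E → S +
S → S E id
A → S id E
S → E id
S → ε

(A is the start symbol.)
A FIRST/FIRST conflict occurs when two productions N → α and N → β for the same non-terminal have FIRST(α) ∩ FIRST(β) ≠ ∅ (with ε ∈ FIRST of a nullable right-hand side, so two nullable alternatives also conflict).

FIRST sets of the non-terminals at (or reachable through a nullable prefix from) the front of some alternative:
  FIRST(S) = { '+', ε }
  FIRST(E) = { '+' }

Productions for A:
  A → S S S: FIRST = { '+', ε }
  A → S id E: FIRST = { '+', 'id' }
Productions for S:
  S → S E id: FIRST = { '+' }
  S → E id: FIRST = { '+' }
  S → ε: FIRST = { ε }
E has only one production, so no FIRST/FIRST conflict is possible there.

Conflict for A: A → S S S and A → S id E
  Overlap: { '+' }
Conflict for S: S → S E id and S → E id
  Overlap: { '+' }

Answer: Yes. A → S S S / A → S id E on { '+' }; S → S E id / S → E id on { '+' }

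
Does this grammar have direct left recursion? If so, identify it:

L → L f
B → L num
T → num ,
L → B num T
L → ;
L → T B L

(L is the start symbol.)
Yes, L is left-recursive

L → L f: LEFT RECURSIVE (starts with L)
B → L num: starts with L
T → num ,: starts with num
L → B num T: starts with B
L → ;: starts with ';'
L → T B L: starts with T

The grammar has direct left recursion on: L.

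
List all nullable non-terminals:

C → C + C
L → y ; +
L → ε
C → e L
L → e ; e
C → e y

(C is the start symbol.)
ε-productions: L → ε
So L is immediately nullable.
No further non-terminal can be added: every production for the remaining non-terminals contains a terminal or a non-nullable non-terminal.
Nullable = { 'L' }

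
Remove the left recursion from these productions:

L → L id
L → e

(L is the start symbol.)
L is directly left-recursive. The standard transformation for
  A → A α₁ | ... | A α_m | β₁ | ... | β_n
is
  A  → β₁ A' | ... | β_n A'
  A' → α₁ A' | ... | α_m A' | ε

L → e becomes L → e L'
L → L id becomes L' → id L'
Add L' → ε

Resulting grammar:
L → e L'
L' → id L'
L' → ε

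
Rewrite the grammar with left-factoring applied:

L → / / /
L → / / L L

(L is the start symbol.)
L → / / L'
L' → /
L' → L L

Left-factoring transforms A → αβ₁ | αβ₂ into A → αA' and A' → β₁ | β₂
(α is the longest common prefix among the alternatives). Repeat until
no nonterminal has two alternatives with a common prefix.

Round 1: L has alternatives sharing prefix '/ /'. Introduce L': L → / / L'
  Add: L' → /
  Add: L' → L L

No remaining common prefixes — done.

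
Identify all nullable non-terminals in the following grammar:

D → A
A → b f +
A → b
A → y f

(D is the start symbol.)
A non-terminal is nullable if it can derive ε (the empty string): either it has an ε-production, or it has a production whose right-hand side consists entirely of nullable non-terminals.

There are no ε-productions, so no non-terminal can derive ε.
No non-terminals are nullable.

Answer: None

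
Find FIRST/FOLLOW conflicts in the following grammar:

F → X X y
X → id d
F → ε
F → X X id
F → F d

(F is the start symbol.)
Yes. F → F d with FOLLOW(F) on { 'd' }

A FIRST/FOLLOW conflict occurs when a non-terminal N has a nullable alternative N → β (β ⇒* ε) and another alternative N → α with FIRST(α) ∩ FOLLOW(N) ≠ ∅: on such a lookahead the parser cannot decide between expanding α and letting N vanish via β.

Nullable non-terminals: F.
FIRST sets used below: FIRST(X) = { 'id' }, FIRST(F) = { 'd', 'id', ε }

F: nullable alternative(s) F → ε; FOLLOW(F) = { $, 'd' }
  F → X X y: FIRST \ {ε} = { 'id' } — disjoint from FOLLOW(F)
  F → ε: FIRST \ {ε} = { } — this is the only nullable alternative, skip
  F → X X id: FIRST \ {ε} = { 'id' } — disjoint from FOLLOW(F)
  F → F d: FIRST \ {ε} = { 'd', 'id' } — overlaps FOLLOW(F) on { 'd' }: CONFLICT

X has no nullable alternative, so no FIRST/FOLLOW check is needed there.

So the grammar has 1 FIRST/FOLLOW conflict (marked CONFLICT above).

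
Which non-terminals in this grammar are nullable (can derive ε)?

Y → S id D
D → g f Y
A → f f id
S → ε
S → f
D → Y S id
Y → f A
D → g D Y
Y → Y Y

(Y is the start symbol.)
A non-terminal is nullable if it can derive ε (the empty string): either it has an ε-production, or it has a production whose right-hand side consists entirely of nullable non-terminals.

ε-productions: S → ε
So S is immediately nullable.
No further non-terminal can be added: every production for the remaining non-terminals contains a terminal or a non-nullable non-terminal.
Nullable = { 'S' }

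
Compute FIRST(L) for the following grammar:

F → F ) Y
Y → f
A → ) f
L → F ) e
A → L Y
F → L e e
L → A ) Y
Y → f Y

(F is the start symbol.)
{ ')' }

FIRST sets of the other non-terminals involved (by the same procedure, iterated to a fixed point):
  FIRST(F) = { ')' }
  FIRST(A) = { ')' }

From L → F ) e:
  - F is a non-terminal: add FIRST(F) \ {ε} = { ')' }
    F is not nullable, so stop
From L → A ) Y:
  - A is a non-terminal: add FIRST(A) \ {ε} = { ')' }
    A is not nullable, so stop

Collecting: FIRST(L) = { ')' }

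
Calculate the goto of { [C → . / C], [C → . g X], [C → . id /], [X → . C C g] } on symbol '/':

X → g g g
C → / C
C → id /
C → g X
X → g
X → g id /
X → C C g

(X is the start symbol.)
GOTO(I, '/') = CLOSURE({ [A → αX.β] : [A → α.Xβ] ∈ I, X = '/' })

Items with dot before '/', with the dot advanced:
  [C → . / C] → [C → / . C]
Closure of the advanced items:
  [C → / . C] has the dot before C: add [C → . / C], [C → . id /], [C → . g X]

GOTO = { [C → . / C], [C → . g X], [C → . id /], [C → / . C] }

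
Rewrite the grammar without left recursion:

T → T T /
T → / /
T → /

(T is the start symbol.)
T is directly left-recursive. The standard transformation for
  A → A α₁ | ... | A α_m | β₁ | ... | β_n
is
  A  → β₁ A' | ... | β_n A'
  A' → α₁ A' | ... | α_m A' | ε

T → / / becomes T → / / T'
T → / becomes T → / T'
T → T T / becomes T' → T / T'
Add T' → ε

Resulting grammar:
T → / / T'
T → / T'
T' → T / T'
T' → ε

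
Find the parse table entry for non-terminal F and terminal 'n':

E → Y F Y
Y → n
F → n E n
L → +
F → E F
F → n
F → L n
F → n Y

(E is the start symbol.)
F → n E n, F → E F, F → n, F → n Y

To find M[F, 'n'], we find productions for F where 'n' is in the predict set (PREDICT(N → α) = (FIRST(α) \ {ε}) ∪ (FOLLOW(N) if α ⇒* ε)).

Relevant sets:
  FIRST(E) = { 'n' }
  FIRST(L) = { '+' }

F → n E n: PREDICT = { 'n' }
  'n' is in predict set, so this production goes in M[F, 'n']
F → E F: PREDICT = { 'n' }
  'n' is in predict set, so this production goes in M[F, 'n']
F → n: PREDICT = { 'n' }
  'n' is in predict set, so this production goes in M[F, 'n']
F → L n: PREDICT = { '+' }
F → n Y: PREDICT = { 'n' }
  'n' is in predict set, so this production goes in M[F, 'n']

M[F, 'n'] = F → n E n, F → E F, F → n, F → n Y  (a multiply-defined cell — the grammar is not LL(1))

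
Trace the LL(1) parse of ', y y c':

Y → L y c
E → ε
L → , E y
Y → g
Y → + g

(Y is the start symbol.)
Stack is shown with the top on the left.

Stack        Input      Action
------------------------------
Y $          , y y c $  output Y → L y c
L y c $      , y y c $  output L → , E y
, E y y c $  , y y c $  match ','
E y y c $    y y c $    output E → ε
y y c $      y y c $    match 'y'
y c $        y c $      match 'y'
c $          c $        match 'c'
$            $          accept

The string is accepted.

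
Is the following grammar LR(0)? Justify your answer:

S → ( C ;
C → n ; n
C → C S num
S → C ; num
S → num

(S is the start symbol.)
Yes, the grammar is LR(0)

Augment with S' → S and build the canonical LR(0) collection (I0 = CLOSURE({[S' → . S]}), then GOTO on every symbol after a dot until no new states appear). It has 14 states:
  I0: { [C → . C S num], [C → . n ; n], [S → . ( C ;], [S → . C ; num], [S → . num], [S' → . S] }  — shift
  I1: { [C → . C S num], [C → . n ; n], [S → ( . C ;] }  — shift
  I2: { [C → . C S num], [C → . n ; n], [C → C . S num], [S → . ( C ;], [S → . C ; num], [S → . num], [S → C . ; num] }  — shift
  I3: { [S' → S .] }  — accept
  I4: { [C → n . ; n] }  — shift
  I5: { [S → num .] }  — reduce
  I6: { [C → n ; . n] }  — shift
  I7: { [C → n ; n .] }  — reduce
  I8: { [S → C ; . num] }  — shift
  I9: { [C → C S . num] }  — shift
  I10: { [C → C S num .] }  — reduce
  I11: { [S → C ; num .] }  — reduce
  I12: { [C → . C S num], [C → . n ; n], [C → C . S num], [S → ( C . ;], [S → . ( C ;], [S → . C ; num], [S → . num] }  — shift
  I13: { [S → ( C ; .] }  — reduce

Every state is either a pure shift/goto state or contains exactly one complete item and nothing to shift — no conflicts. The grammar is LR(0).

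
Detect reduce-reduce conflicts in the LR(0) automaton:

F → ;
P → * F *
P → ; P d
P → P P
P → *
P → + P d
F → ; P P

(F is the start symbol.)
Yes — I7: [F → ; P P .] vs [P → P P .]

Augment with F' → F and build the canonical LR(0) collection (I0 = CLOSURE({[F' → . F]}), then GOTO on every symbol after a dot until no new states appear). It has 15 states:
  I0: { [F → . ; P P], [F → . ;], [F' → . F] }  — shift
  I1: { [F → ; . P P], [F → ; .], [P → . * F *], [P → . *], [P → . + P d], [P → . ; P d], [P → . P P] }  — shift, reduce
  I2: { [F' → F .] }  — accept
  I3: { [F → . ; P P], [F → . ;], [P → * . F *], [P → * .] }  — shift, reduce
  I4: { [P → + . P d], [P → . * F *], [P → . *], [P → . + P d], [P → . ; P d], [P → . P P] }  — shift
  I5: { [P → . * F *], [P → . *], [P → . + P d], [P → . ; P d], [P → . P P], [P → ; . P d] }  — shift
  I6: { [F → ; P . P], [P → . * F *], [P → . *], [P → . + P d], [P → . ; P d], [P → . P P], [P → P . P] }  — shift
  I7: { [F → ; P P .], [P → . * F *], [P → . *], [P → . + P d], [P → . ; P d], [P → . P P], [P → P . P], [P → P P .] }  — shift, 2 reduces
  I8: { [P → . * F *], [P → . *], [P → . + P d], [P → . ; P d], [P → . P P], [P → P . P], [P → P P .] }  — shift, reduce
  I9: { [P → . * F *], [P → . *], [P → . + P d], [P → . ; P d], [P → . P P], [P → ; P . d], [P → P . P] }  — shift
  I10: { [P → ; P d .] }  — reduce
  I11: { [P → + P . d], [P → . * F *], [P → . *], [P → . + P d], [P → . ; P d], [P → . P P], [P → P . P] }  — shift
  I12: { [P → + P d .] }  — reduce
  I13: { [P → * F . *] }  — shift
  I14: { [P → * F * .] }  — reduce

I7 contains complete items [F → ; P P .], [P → P P .] — reduce-reduce conflict.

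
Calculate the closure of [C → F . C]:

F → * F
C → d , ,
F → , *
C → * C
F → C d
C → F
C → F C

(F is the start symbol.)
Start with: [C → F . C]
  [C → F . C] has the dot before C: add [C → . d , ,], [C → . * C], [C → . F], [C → . F C]
  [C → . F] has the dot before F: add [F → . * F], [F → . , *], [F → . C d]
No further items can be added.

CLOSURE = { [C → . * C], [C → . F C], [C → . F], [C → . d , ,], [C → F . C], [F → . * F], [F → . , *], [F → . C d] }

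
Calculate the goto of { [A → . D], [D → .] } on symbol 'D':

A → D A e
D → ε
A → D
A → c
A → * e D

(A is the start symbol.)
GOTO(I, 'D') = CLOSURE({ [A → αX.β] : [A → α.Xβ] ∈ I, X = 'D' })

Items with dot before 'D', with the dot advanced:
  [A → . D] → [A → D .]
Closure adds nothing (no advanced item has the dot before a non-terminal).

GOTO = { [A → D .] }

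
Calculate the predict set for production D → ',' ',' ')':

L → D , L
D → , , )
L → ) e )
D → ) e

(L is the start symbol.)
PREDICT(D → ',' ',' ')') = (FIRST(RHS) \ {ε}) ∪ (FOLLOW(D) if ε ∈ FIRST(RHS), i.e. RHS ⇒* ε)
FIRST(',' ',' ')') = { ',' }
ε ∉ FIRST(',' ',' ')'), so FOLLOW(D) is not added.
PREDICT(D → ',' ',' ')') = { ',' }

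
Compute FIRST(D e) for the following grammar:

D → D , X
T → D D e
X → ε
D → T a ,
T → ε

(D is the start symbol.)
FIRST sets of the non-terminals involved (from the grammar, by fixed-point iteration):
  FIRST(D) = { 'a' }

To compute FIRST(D e), process the symbols left to right:
Symbol D is a non-terminal. Add FIRST(D) \ {ε} = { 'a' }
D is not nullable (ε ∉ FIRST(D)), so stop here.
FIRST(D e) = { 'a' }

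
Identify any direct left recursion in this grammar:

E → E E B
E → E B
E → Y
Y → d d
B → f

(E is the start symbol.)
Yes, E is left-recursive

Direct left recursion occurs when N → N α for some non-terminal N (the right-hand side begins with the left-hand side itself).

E → E E B: LEFT RECURSIVE (starts with E)
E → E B: LEFT RECURSIVE (starts with E)
E → Y: starts with Y
Y → d d: starts with d
B → f: starts with f

The grammar has direct left recursion on: E.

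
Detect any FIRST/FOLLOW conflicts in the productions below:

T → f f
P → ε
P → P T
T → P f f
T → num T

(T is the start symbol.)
A FIRST/FOLLOW conflict occurs when a non-terminal N has a nullable alternative N → β (β ⇒* ε) and another alternative N → α with FIRST(α) ∩ FOLLOW(N) ≠ ∅: on such a lookahead the parser cannot decide between expanding α and letting N vanish via β.

Nullable non-terminals: P.
FIRST sets used below: FIRST(P) = { 'f', 'num', ε }, FIRST(T) = { 'f', 'num' }

P: nullable alternative(s) P → ε; FOLLOW(P) = { 'f', 'num' }
  P → ε: FIRST \ {ε} = { } — this is the only nullable alternative, skip
  P → P T: FIRST \ {ε} = { 'f', 'num' } — overlaps FOLLOW(P) on { 'f', 'num' }: CONFLICT

T has no nullable alternative, so no FIRST/FOLLOW check is needed there.

So the grammar has 1 FIRST/FOLLOW conflict (marked CONFLICT above).

Answer: Yes. P → P T with FOLLOW(P) on { 'f', 'num' }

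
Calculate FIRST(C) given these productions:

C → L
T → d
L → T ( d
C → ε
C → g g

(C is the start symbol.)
To compute FIRST(C), examine every production with C on the left-hand side, reading each right-hand side left to right until a non-nullable symbol is reached.

FIRST sets of the other non-terminals involved (by the same procedure, iterated to a fixed point):
  FIRST(L) = { 'd' }

From C → L:
  - L is a non-terminal: add FIRST(L) \ {ε} = { 'd' }
    L is not nullable, so stop
From C → ε:
  - ε-production, so ε ∈ FIRST(C)
From C → g g:
  - g is a terminal: add 'g' and stop

Collecting: FIRST(C) = { 'd', 'g', ε }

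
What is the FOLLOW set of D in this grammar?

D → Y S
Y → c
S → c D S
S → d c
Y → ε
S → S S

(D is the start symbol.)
To compute FOLLOW(D), find every occurrence of D on a right-hand side N → α D β: add FIRST(β) \ {ε}, and if β is empty or nullable also add FOLLOW(N). Iterate to a fixed point.

D is the start symbol, so $ ∈ FOLLOW(D).
In S → c D S: D is followed by S, add FIRST(S) \ {ε} = { 'c', 'd' }

Taking the union: FOLLOW(D) = { $, 'c', 'd' }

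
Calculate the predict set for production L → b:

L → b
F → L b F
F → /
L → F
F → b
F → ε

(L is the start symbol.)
{ 'b' }

PREDICT(L → b) = (FIRST(RHS) \ {ε}) ∪ (FOLLOW(L) if ε ∈ FIRST(RHS), i.e. RHS ⇒* ε)
FIRST(b) = { 'b' }
ε ∉ FIRST(b), so FOLLOW(L) is not added.
PREDICT(L → b) = { 'b' }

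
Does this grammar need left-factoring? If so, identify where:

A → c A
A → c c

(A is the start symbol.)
Yes, A has productions with common prefix 'c'

Left-factoring is needed when two productions for the same non-terminal
share a common prefix on the right-hand side.

Productions for A:
  A → c A
  A → c c

Found common prefix 'c' in productions for A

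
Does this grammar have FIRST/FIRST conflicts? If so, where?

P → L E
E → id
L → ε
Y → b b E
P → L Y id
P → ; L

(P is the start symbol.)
No FIRST/FIRST conflicts.

FIRST sets of the non-terminals at (or reachable through a nullable prefix from) the front of some alternative:
  FIRST(L) = { ε }
  FIRST(E) = { 'id' }
  FIRST(Y) = { 'b' }

Productions for P:
  P → L E: FIRST = { 'id' }
  P → L Y id: FIRST = { 'b' }
  P → ; L: FIRST = { ';' }
E, L, Y have only one production, so no FIRST/FIRST conflict is possible there.

All alternatives of each non-terminal have pairwise disjoint FIRST sets.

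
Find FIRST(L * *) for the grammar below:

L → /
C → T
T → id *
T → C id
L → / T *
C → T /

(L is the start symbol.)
FIRST sets of the non-terminals involved (from the grammar, by fixed-point iteration):
  FIRST(L) = { '/' }

To compute FIRST(L * *), process the symbols left to right:
Symbol L is a non-terminal. Add FIRST(L) \ {ε} = { '/' }
L is not nullable (ε ∉ FIRST(L)), so stop here.
FIRST(L * *) = { '/' }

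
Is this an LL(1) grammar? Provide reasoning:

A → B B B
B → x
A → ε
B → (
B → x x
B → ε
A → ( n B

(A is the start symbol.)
A grammar is LL(1) if for each non-terminal N with multiple productions, the predict sets of those productions are pairwise disjoint, where PREDICT(N → α) = (FIRST(α) \ {ε}) ∪ (FOLLOW(N) if α ⇒* ε).

Relevant sets:
  FIRST(B) = { '(', 'x', ε }
  FOLLOW(A) = { $ }
  FOLLOW(B) = { $, '(', 'x' }

For A:
  PREDICT(A → B B B) = { $, '(', 'x' }
  PREDICT(A → ε) = { $ }
  PREDICT(A → '(' n B) = { '(' }
For B:
  PREDICT(B → x) = { 'x' }
  PREDICT(B → '(') = { '(' }
  PREDICT(B → x x) = { 'x' }
  PREDICT(B → ε) = { $, '(', 'x' }

Conflict found: Predict set conflict for A: { $ }
The grammar is NOT LL(1).

Answer: No. Predict set conflict for A: { $ }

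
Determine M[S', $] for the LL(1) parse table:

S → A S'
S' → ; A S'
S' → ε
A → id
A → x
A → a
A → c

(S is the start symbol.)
To find M[S', $], we find productions for S' where $ is in the predict set (PREDICT(N → α) = (FIRST(α) \ {ε}) ∪ (FOLLOW(N) if α ⇒* ε)).

Relevant sets:
  FOLLOW(S') = { $ }

S' → ; A S': PREDICT = { ';' }
S' → ε: PREDICT = { $ }
  $ is in predict set, so this production goes in M[S', $]

M[S', $] = S' → ε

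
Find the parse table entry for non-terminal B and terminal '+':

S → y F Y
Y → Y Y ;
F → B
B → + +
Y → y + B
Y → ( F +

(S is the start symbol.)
To find M[B, '+'], we find productions for B where '+' is in the predict set (PREDICT(N → α) = (FIRST(α) \ {ε}) ∪ (FOLLOW(N) if α ⇒* ε)).

B → + +: PREDICT = { '+' }
  '+' is in predict set, so this production goes in M[B, '+']

M[B, '+'] = B → + +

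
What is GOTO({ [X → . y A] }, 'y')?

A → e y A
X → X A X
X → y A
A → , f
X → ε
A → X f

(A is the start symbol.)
{ [A → . , f], [A → . X f], [A → . e y A], [X → . X A X], [X → . y A], [X → .], [X → y . A] }

GOTO(I, 'y') = CLOSURE({ [A → αX.β] : [A → α.Xβ] ∈ I, X = 'y' })

Items with dot before 'y', with the dot advanced:
  [X → . y A] → [X → y . A]
Closure of the advanced items:
  [X → y . A] has the dot before A: add [A → . e y A], [A → . , f], [A → . X f]
  [A → . X f] has the dot before X: add [X → . X A X], [X → . y A], [X → .]

GOTO = { [A → . , f], [A → . X f], [A → . e y A], [X → . X A X], [X → . y A], [X → .], [X → y . A] }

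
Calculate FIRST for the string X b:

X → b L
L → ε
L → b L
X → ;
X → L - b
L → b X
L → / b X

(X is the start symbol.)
{ '-', '/', ';', 'b' }

FIRST sets of the non-terminals involved (from the grammar, by fixed-point iteration):
  FIRST(X) = { '-', '/', ';', 'b' }

To compute FIRST(X b), process the symbols left to right:
Symbol X is a non-terminal. Add FIRST(X) \ {ε} = { '-', '/', ';', 'b' }
X is not nullable (ε ∉ FIRST(X)), so stop here.
FIRST(X b) = { '-', '/', ';', 'b' }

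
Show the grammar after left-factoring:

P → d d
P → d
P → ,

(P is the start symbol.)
Left-factoring transforms A → αβ₁ | αβ₂ into A → αA' and A' → β₁ | β₂
(α is the longest common prefix among the alternatives). Repeat until
no nonterminal has two alternatives with a common prefix.

Round 1: P has alternatives sharing prefix 'd'. Introduce P': P → d P'
  Add: P' → d
  Add: P' → ε

No remaining common prefixes — done.

Resulting grammar:
P → d P'
P' → d
P' → ε
P → ,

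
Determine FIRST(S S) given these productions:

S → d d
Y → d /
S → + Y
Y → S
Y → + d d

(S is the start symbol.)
{ '+', 'd' }

FIRST sets of the non-terminals involved (from the grammar, by fixed-point iteration):
  FIRST(S) = { '+', 'd' }

To compute FIRST(S S), process the symbols left to right:
Symbol S is a non-terminal. Add FIRST(S) \ {ε} = { '+', 'd' }
S is not nullable (ε ∉ FIRST(S)), so stop here.
FIRST(S S) = { '+', 'd' }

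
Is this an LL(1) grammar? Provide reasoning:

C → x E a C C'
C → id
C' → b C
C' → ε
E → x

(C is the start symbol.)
Relevant sets:
  FOLLOW(C') = { $, 'b' }

For C:
  PREDICT(C → x E a C C') = { 'x' }
  PREDICT(C → id) = { 'id' }
For C':
  PREDICT(C' → b C) = { 'b' }
  PREDICT(C' → ε) = { $, 'b' }
E has a single production, so nothing to check there.

Conflict found: Predict set conflict for C': { 'b' }
The grammar is NOT LL(1).

Answer: No. Predict set conflict for C': { 'b' }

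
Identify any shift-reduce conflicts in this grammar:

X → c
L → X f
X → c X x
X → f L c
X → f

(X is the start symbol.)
Yes — I2: [X → c .] vs [X → . c]; I3: [X → f .] vs [X → . c]

Augment with X' → X and build the canonical LR(0) collection (I0 = CLOSURE({[X' → . X]}), then GOTO on every symbol after a dot until no new states appear). It has 10 states:
  I0: { [X → . c X x], [X → . c], [X → . f L c], [X → . f], [X' → . X] }  — shift
  I1: { [X' → X .] }  — accept
  I2: { [X → . c X x], [X → . c], [X → . f L c], [X → . f], [X → c . X x], [X → c .] }  — shift, reduce
  I3: { [L → . X f], [X → . c X x], [X → . c], [X → . f L c], [X → . f], [X → f . L c], [X → f .] }  — shift, reduce
  I4: { [X → f L . c] }  — shift
  I5: { [L → X . f] }  — shift
  I6: { [L → X f .] }  — reduce
  I7: { [X → f L c .] }  — reduce
  I8: { [X → c X . x] }  — shift
  I9: { [X → c X x .] }  — reduce

I2 contains reduce item [X → c .] and shift items [X → . c], [X → . c X x], [X → . f], [X → . f L c] — shift-reduce conflict.
I3 contains reduce item [X → f .] and shift items [X → . c], [X → . c X x], [X → . f], [X → . f L c] — shift-reduce conflict.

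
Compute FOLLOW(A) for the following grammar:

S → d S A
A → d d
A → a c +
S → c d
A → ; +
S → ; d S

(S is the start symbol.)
{ $, ';', 'a', 'd' }

To compute FOLLOW(A), find every occurrence of A on a right-hand side N → α A β: add FIRST(β) \ {ε}, and if β is empty or nullable also add FOLLOW(N). Iterate to a fixed point.

In S → d S A: A is at the end, add FOLLOW(S)

The FOLLOW sets referred to above (computed the same way, to a fixed point):
  FOLLOW(S) = { $, ';', 'a', 'd' }

Taking the union: FOLLOW(A) = { $, ';', 'a', 'd' }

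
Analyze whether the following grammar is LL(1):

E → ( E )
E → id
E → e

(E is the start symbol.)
For E:
  PREDICT(E → '(' E ')') = { '(' }
  PREDICT(E → id) = { 'id' }
  PREDICT(E → e) = { 'e' }

All predict sets are disjoint. The grammar IS LL(1).

Answer: Yes, the grammar is LL(1).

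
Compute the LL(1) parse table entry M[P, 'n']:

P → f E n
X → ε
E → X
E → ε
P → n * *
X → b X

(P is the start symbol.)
P → n * *

To find M[P, 'n'], we find productions for P where 'n' is in the predict set (PREDICT(N → α) = (FIRST(α) \ {ε}) ∪ (FOLLOW(N) if α ⇒* ε)).

P → f E n: PREDICT = { 'f' }
P → n * *: PREDICT = { 'n' }
  'n' is in predict set, so this production goes in M[P, 'n']

M[P, 'n'] = P → n * *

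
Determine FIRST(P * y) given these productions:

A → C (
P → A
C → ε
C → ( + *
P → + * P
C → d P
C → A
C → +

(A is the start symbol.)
{ '(', '+', 'd' }

FIRST sets of the non-terminals involved (from the grammar, by fixed-point iteration):
  FIRST(P) = { '(', '+', 'd' }

To compute FIRST(P * y), process the symbols left to right:
Symbol P is a non-terminal. Add FIRST(P) \ {ε} = { '(', '+', 'd' }
P is not nullable (ε ∉ FIRST(P)), so stop here.
FIRST(P * y) = { '(', '+', 'd' }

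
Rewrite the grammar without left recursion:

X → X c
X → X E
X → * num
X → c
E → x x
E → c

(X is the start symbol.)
X is directly left-recursive. The standard transformation for
  A → A α₁ | ... | A α_m | β₁ | ... | β_n
is
  A  → β₁ A' | ... | β_n A'
  A' → α₁ A' | ... | α_m A' | ε

X → * num becomes X → * num X'
X → c becomes X → c X'
X → X c becomes X' → c X'
X → X E becomes X' → E X'
Add X' → ε

Productions for other non-terminals are unchanged:
  E → x x
  E → c

Resulting grammar:
X → * num X'
X → c X'
X' → c X'
X' → E X'
X' → ε
E → x x
E → c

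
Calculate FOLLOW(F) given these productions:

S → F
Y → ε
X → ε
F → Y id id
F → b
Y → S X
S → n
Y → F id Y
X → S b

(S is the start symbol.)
In S → F: F is at the end, add FOLLOW(S)
In Y → F id Y: F is followed by id Y, add FIRST(id Y) \ {ε} = { 'id' }

The FOLLOW sets referred to above (computed the same way, to a fixed point):
  FOLLOW(S) = { $, 'b', 'id', 'n' }

Taking the union: FOLLOW(F) = { $, 'b', 'id', 'n' }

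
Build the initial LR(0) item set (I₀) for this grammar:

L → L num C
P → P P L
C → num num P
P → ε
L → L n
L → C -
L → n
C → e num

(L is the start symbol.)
First, augment the grammar with L' → L
I₀ = CLOSURE({ [L' → . L] }):
  [L' → . L] has the dot before L: add [L → . L num C], [L → . L n], [L → . C -], [L → . n]
  [L → . C -] has the dot before C: add [C → . num num P], [C → . e num]
No further items can be added.

I₀ = { [C → . e num], [C → . num num P], [L → . C -], [L → . L n], [L → . L num C], [L → . n], [L' → . L] }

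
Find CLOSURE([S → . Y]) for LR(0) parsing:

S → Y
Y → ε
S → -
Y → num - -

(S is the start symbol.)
Start with: [S → . Y]
  [S → . Y] has the dot before Y: add [Y → .], [Y → . num - -]
No further items can be added.

CLOSURE = { [S → . Y], [Y → . num - -], [Y → .] }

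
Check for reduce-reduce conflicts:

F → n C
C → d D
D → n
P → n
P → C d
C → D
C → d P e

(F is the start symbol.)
Yes — I8: [C → D .] vs [C → d D .]; I10: [D → n .] vs [P → n .]

A reduce-reduce conflict occurs when an LR(0) state has two complete items [A → α .] and [B → β .] — both call for a reduction, and with no lookahead the parser cannot choose between them.

Augment with F' → F and build the canonical LR(0) collection (I0 = CLOSURE({[F' → . F]}), then GOTO on every symbol after a dot until no new states appear). It has 13 states:
  I0: { [F → . n C], [F' → . F] }  — shift
  I1: { [F' → F .] }  — accept
  I2: { [C → . D], [C → . d D], [C → . d P e], [D → . n], [F → n . C] }  — shift
  I3: { [F → n C .] }  — reduce
  I4: { [C → D .] }  — reduce
  I5: { [C → . D], [C → . d D], [C → . d P e], [C → d . D], [C → d . P e], [D → . n], [P → . C d], [P → . n] }  — shift
  I6: { [D → n .] }  — reduce
  I7: { [P → C . d] }  — shift
  I8: { [C → D .], [C → d D .] }  — 2 reduces
  I9: { [C → d P . e] }  — shift
  I10: { [D → n .], [P → n .] }  — 2 reduces
  I11: { [C → d P e .] }  — reduce
  I12: { [P → C d .] }  — reduce

I8 contains complete items [C → D .], [C → d D .] — reduce-reduce conflict.
I10 contains complete items [D → n .], [P → n .] — reduce-reduce conflict.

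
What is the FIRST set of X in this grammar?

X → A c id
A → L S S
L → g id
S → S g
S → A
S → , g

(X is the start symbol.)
{ 'g' }

To compute FIRST(X), examine every production with X on the left-hand side, reading each right-hand side left to right until a non-nullable symbol is reached.

FIRST sets of the other non-terminals involved (by the same procedure, iterated to a fixed point):
  FIRST(A) = { 'g' }

From X → A c id:
  - A is a non-terminal: add FIRST(A) \ {ε} = { 'g' }
    A is not nullable, so stop

Collecting: FIRST(X) = { 'g' }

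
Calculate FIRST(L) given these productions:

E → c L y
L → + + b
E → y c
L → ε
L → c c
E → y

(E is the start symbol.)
To compute FIRST(L), examine every production with L on the left-hand side, reading each right-hand side left to right until a non-nullable symbol is reached.

From L → + + b:
  - '+' is a terminal: add '+' and stop
From L → ε:
  - ε-production, so ε ∈ FIRST(L)
From L → c c:
  - c is a terminal: add 'c' and stop

Collecting: FIRST(L) = { '+', 'c', ε }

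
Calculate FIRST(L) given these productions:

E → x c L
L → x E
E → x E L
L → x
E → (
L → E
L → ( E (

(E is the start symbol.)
{ '(', 'x' }

To compute FIRST(L), examine every production with L on the left-hand side, reading each right-hand side left to right until a non-nullable symbol is reached.

FIRST sets of the other non-terminals involved (by the same procedure, iterated to a fixed point):
  FIRST(E) = { '(', 'x' }

From L → x E:
  - x is a terminal: add 'x' and stop
From L → x:
  - x is a terminal: add 'x' and stop
From L → E:
  - E is a non-terminal: add FIRST(E) \ {ε} = { '(', 'x' }
    E is not nullable, so stop
From L → ( E (:
  - '(' is a terminal: add '(' and stop

Collecting: FIRST(L) = { '(', 'x' }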